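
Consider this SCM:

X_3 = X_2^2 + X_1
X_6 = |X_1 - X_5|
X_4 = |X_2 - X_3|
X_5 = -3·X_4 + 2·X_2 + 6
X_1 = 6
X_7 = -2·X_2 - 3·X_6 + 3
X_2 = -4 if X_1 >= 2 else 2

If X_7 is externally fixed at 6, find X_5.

The intervention breaks the incoming arrows to X_7: X_7 = -2·X_2 - 3·X_6 + 3 no longer applies, and X_7 = 6.
X_5 is not downstream of the intervention, so its value is determined by the original equations.
X_2 = -4 if X_1 >= 2 else 2  [with X_1=6]  = -4
X_3 = X_2^2 + X_1  [with X_2=-4, X_1=6]  = 22
X_4 = |X_2 - X_3|  [with X_2=-4, X_3=22]  = 26
X_5 = -3·X_4 + 2·X_2 + 6  [with X_4=26, X_2=-4]  = -80

-80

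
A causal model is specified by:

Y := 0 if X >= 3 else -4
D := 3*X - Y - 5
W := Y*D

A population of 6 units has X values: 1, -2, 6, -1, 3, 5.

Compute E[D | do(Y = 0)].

do(Y=0) breaks Y's dependence on X. With Y=0 fixed, D across the units is -2, -11, 13, -8, 4, 10, mean 1.

1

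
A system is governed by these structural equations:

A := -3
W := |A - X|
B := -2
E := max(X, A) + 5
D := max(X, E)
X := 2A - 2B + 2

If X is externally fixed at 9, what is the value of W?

12

The intervention breaks the incoming arrows to X: X := 2A - 2B + 2 no longer applies, and X = 9.
W = |A - X|  [with A=-3, X=9]  = 12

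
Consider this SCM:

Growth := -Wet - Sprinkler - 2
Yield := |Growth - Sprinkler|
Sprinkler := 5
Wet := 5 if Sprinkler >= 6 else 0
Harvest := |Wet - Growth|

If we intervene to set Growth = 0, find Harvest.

0

do(Growth=0) replaces the equation Growth := -Wet - Sprinkler - 2 with the constant Growth = 0.
Wet = 5 if Sprinkler >= 6 else 0  [with Sprinkler=5]  = 0
Harvest = |Wet - Growth|  [with Wet=0, Growth=0]  = 0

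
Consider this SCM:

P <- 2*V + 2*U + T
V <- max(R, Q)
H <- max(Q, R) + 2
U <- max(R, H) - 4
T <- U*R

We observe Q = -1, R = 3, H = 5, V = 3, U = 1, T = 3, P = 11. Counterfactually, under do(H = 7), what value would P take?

The intervention breaks the incoming arrows to H: H <- max(Q, R) + 2 no longer applies, and H = 7.
V = max(R, Q)  [with R=3, Q=-1]  = 3
U = max(R, H) - 4  [with R=3, H=7]  = 3
T = U*R  [with U=3, R=3]  = 9
P = 2*V + 2*U + T  [with V=3, U=3, T=9]  = 21

21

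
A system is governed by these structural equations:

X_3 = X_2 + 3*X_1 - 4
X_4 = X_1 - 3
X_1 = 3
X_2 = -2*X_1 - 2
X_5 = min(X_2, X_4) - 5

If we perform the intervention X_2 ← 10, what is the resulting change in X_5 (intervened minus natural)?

8

do(X_2=10) replaces the equation X_2 = -2*X_1 - 2 with the constant X_2 = 10.
X_4 = X_1 - 3  [with X_1=3]  = 0
X_5 = min(X_2, X_4) - 5  [with X_2=10, X_4=0]  = -5
Without intervention: X_2 = -2*X_1 - 2  [with X_1=3]  = -8; X_4 = X_1 - 3  [with X_1=3]  = 0; X_5 = min(X_2, X_4) - 5  [with X_2=-8, X_4=0]  = -13.
Change = -5 − (-13) = 8.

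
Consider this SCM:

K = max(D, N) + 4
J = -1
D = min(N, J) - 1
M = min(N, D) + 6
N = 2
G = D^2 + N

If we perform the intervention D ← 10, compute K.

do(D=10) replaces the equation D = min(N, J) - 1 with the constant D = 10.
K = max(D, N) + 4  [with D=10, N=2]  = 14

14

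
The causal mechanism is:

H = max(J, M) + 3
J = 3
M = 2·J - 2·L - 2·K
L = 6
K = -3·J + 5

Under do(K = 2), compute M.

-10

The intervention breaks the incoming arrows to K: K = -3·J + 5 no longer applies, and K = 2.
M = 2·J - 2·L - 2·K  [with J=3, L=6, K=2]  = -10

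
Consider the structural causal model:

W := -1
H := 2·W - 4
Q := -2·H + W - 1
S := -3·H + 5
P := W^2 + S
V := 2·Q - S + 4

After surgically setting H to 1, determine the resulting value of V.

-6

Under do(H=1), the mechanism H := 2·W - 4 is discarded; H is fixed at 1.
Q = -2·H + W - 1  [with H=1, W=-1]  = -4
S = -3·H + 5  [with H=1]  = 2
V = 2·Q - S + 4  [with Q=-4, S=2]  = -6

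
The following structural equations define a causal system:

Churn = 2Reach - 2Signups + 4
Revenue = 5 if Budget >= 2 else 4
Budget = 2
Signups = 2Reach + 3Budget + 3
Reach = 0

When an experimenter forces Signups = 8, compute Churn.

-12

The intervention breaks the incoming arrows to Signups: Signups = 2Reach + 3Budget + 3 no longer applies, and Signups = 8.
Churn = 2Reach - 2Signups + 4  [with Reach=0, Signups=8]  = -12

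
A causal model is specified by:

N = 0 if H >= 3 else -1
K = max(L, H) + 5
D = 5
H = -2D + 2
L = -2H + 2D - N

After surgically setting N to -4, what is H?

Under do(N=-4), the mechanism N = 0 if H >= 3 else -1 is discarded; N is fixed at -4.
Since H is not a descendant of the intervened variable, it is unaffected.
H = -2D + 2  [with D=5]  = -8

-8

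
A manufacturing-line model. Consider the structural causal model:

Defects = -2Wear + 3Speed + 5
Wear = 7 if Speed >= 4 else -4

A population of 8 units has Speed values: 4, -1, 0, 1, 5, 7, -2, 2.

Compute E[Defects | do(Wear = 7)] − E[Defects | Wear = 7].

-10

Under do(Wear=7), Wear's equation is replaced by Wear=7 for every unit. Per-unit Defects: 3, -12, -9, -6, 6, 12, -15, -3. Mean = -3.
Observing Wear=7 restricts to units where Wear's equation naturally yields 7: Speed ∈ {4, 5, 7}. In that subpopulation Defects = 3, 6, 12, mean 7.
Difference = -3 − 7 = -10.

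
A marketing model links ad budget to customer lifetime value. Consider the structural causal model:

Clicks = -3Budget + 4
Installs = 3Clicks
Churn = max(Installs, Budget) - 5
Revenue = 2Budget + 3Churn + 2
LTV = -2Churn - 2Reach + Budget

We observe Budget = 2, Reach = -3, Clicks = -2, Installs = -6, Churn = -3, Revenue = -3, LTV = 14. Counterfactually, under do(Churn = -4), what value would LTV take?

16

Under do(Churn=-4), the mechanism Churn = max(Installs, Budget) - 5 is discarded; Churn is fixed at -4.
LTV = -2Churn - 2Reach + Budget  [with Churn=-4, Reach=-3, Budget=2]  = 16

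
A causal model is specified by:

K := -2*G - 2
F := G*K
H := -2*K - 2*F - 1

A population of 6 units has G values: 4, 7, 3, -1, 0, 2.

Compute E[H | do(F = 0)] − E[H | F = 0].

12

Under do(F=0), F's equation is replaced by F=0 for every unit. Per-unit H: 19, 31, 15, -1, 3, 11. Mean = 13.
Conditioning on F=0 selects the 2 unit(s) with G ∈ {-1, 0}. Their H values: -1, 3. Mean = 1.
Difference = 13 − 1 = 12.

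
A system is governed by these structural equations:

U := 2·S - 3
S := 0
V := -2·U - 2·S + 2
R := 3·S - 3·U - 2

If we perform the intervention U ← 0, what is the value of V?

2

The intervention breaks the incoming arrows to U: U := 2·S - 3 no longer applies, and U = 0.
V = -2·U - 2·S + 2  [with U=0, S=0]  = 2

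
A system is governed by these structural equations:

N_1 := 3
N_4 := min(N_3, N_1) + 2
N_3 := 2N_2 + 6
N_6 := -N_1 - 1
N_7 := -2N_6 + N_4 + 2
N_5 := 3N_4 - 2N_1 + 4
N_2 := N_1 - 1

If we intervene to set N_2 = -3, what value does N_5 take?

4

do(N_2=-3) replaces the equation N_2 := N_1 - 1 with the constant N_2 = -3.
N_3 = 2N_2 + 6  [with N_2=-3]  = 0
N_4 = min(N_3, N_1) + 2  [with N_3=0, N_1=3]  = 2
N_5 = 3N_4 - 2N_1 + 4  [with N_4=2, N_1=3]  = 4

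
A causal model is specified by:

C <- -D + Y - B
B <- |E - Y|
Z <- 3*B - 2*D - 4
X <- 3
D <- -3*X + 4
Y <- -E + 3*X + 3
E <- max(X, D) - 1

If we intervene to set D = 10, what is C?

Under do(D=10), the mechanism D <- -3*X + 4 is discarded; D is fixed at 10.
E = max(X, D) - 1  [with X=3, D=10]  = 9
Y = -E + 3*X + 3  [with E=9, X=3]  = 3
B = |E - Y|  [with E=9, Y=3]  = 6
C = -D + Y - B  [with D=10, Y=3, B=6]  = -13

-13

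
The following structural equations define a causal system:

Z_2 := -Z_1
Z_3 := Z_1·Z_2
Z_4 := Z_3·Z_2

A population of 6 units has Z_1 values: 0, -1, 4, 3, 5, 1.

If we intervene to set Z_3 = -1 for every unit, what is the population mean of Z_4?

Every unit gets Z_3=-1 under the intervention. Z_4 values become 0, -1, 4, 3, 5, 1; E[Z_4|do(Z_3=-1)] = 2.

2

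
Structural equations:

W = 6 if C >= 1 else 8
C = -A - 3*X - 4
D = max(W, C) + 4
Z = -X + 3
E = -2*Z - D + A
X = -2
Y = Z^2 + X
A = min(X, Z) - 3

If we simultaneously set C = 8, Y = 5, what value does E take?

The joint intervention fixes C = 8, Y = 5, removing each variable's own equation.
Z = -X + 3  [with X=-2]  = 5
A = min(X, Z) - 3  [with X=-2, Z=5]  = -5
W = 6 if C >= 1 else 8  [with C=8]  = 6
D = max(W, C) + 4  [with W=6, C=8]  = 12
E = -2*Z - D + A  [with Z=5, D=12, A=-5]  = -27

-27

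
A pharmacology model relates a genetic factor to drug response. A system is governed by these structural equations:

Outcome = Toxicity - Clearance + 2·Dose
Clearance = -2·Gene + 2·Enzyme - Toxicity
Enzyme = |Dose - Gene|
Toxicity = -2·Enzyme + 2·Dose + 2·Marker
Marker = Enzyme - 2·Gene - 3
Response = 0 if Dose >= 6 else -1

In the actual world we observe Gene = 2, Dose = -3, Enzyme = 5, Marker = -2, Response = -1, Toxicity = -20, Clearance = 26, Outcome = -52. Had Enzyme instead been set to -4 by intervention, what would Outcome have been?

The intervention breaks the incoming arrows to Enzyme: Enzyme = |Dose - Gene| no longer applies, and Enzyme = -4.
Marker = Enzyme - 2·Gene - 3  [with Enzyme=-4, Gene=2]  = -11
Toxicity = -2·Enzyme + 2·Dose + 2·Marker  [with Enzyme=-4, Dose=-3, Marker=-11]  = -20
Clearance = -2·Gene + 2·Enzyme - Toxicity  [with Gene=2, Enzyme=-4, Toxicity=-20]  = 8
Outcome = Toxicity - Clearance + 2·Dose  [with Toxicity=-20, Clearance=8, Dose=-3]  = -34

-34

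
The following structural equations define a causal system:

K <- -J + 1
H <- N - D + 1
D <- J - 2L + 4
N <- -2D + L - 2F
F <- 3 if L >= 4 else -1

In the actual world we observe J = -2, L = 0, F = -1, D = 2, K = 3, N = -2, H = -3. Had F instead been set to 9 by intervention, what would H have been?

The intervention breaks the incoming arrows to F: F <- 3 if L >= 4 else -1 no longer applies, and F = 9.
D = J - 2L + 4  [with J=-2, L=0]  = 2
N = -2D + L - 2F  [with D=2, L=0, F=9]  = -22
H = N - D + 1  [with N=-22, D=2]  = -23

-23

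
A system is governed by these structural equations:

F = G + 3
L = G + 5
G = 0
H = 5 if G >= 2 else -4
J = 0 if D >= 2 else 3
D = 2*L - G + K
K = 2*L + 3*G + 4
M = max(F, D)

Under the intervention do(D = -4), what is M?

The intervention breaks the incoming arrows to D: D = 2*L - G + K no longer applies, and D = -4.
F = G + 3  [with G=0]  = 3
M = max(F, D)  [with F=3, D=-4]  = 3

3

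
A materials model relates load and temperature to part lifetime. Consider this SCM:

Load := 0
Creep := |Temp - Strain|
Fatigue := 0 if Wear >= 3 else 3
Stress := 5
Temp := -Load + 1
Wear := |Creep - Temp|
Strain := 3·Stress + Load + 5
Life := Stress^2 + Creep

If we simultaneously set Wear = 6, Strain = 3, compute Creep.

Under do(Wear = 6, Strain = 3), each intervened variable's structural equation is replaced by its fixed value.
Temp = -Load + 1  [with Load=0]  = 1
Creep = |Temp - Strain|  [with Temp=1, Strain=3]  = 2

2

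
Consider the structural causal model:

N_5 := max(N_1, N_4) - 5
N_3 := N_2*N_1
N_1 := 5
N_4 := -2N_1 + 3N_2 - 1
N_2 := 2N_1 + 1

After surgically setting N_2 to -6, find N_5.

do(N_2=-6) replaces the equation N_2 := 2N_1 + 1 with the constant N_2 = -6.
N_4 = -2N_1 + 3N_2 - 1  [with N_1=5, N_2=-6]  = -29
N_5 = max(N_1, N_4) - 5  [with N_1=5, N_4=-29]  = 0

0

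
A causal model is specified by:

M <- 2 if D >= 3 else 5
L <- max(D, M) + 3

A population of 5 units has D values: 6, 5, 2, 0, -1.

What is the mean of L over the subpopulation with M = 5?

8

Observing M=5 restricts to units where M's equation naturally yields 5: D ∈ {2, 0, -1}. In that subpopulation L = 8, 8, 8, mean 8.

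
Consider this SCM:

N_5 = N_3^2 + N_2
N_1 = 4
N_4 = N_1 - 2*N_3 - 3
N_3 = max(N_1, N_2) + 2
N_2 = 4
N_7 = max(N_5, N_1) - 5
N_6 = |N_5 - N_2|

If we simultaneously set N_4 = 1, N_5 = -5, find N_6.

The joint intervention fixes N_4 = 1, N_5 = -5, removing each variable's own equation.
N_6 = |N_5 - N_2|  [with N_5=-5, N_2=4]  = 9

9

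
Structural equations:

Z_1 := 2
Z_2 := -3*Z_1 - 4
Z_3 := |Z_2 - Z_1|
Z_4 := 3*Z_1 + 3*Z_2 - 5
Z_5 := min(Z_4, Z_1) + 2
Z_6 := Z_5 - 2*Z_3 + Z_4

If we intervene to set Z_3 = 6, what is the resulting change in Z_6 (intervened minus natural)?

The intervention breaks the incoming arrows to Z_3: Z_3 := |Z_2 - Z_1| no longer applies, and Z_3 = 6.
Z_2 = -3*Z_1 - 4  [with Z_1=2]  = -10
Z_4 = 3*Z_1 + 3*Z_2 - 5  [with Z_1=2, Z_2=-10]  = -29
Z_5 = min(Z_4, Z_1) + 2  [with Z_4=-29, Z_1=2]  = -27
Z_6 = Z_5 - 2*Z_3 + Z_4  [with Z_5=-27, Z_3=6, Z_4=-29]  = -68
Without intervention: Z_2 = -3*Z_1 - 4  [with Z_1=2]  = -10; Z_3 = |Z_2 - Z_1|  [with Z_2=-10, Z_1=2]  = 12; Z_4 = 3*Z_1 + 3*Z_2 - 5  [with Z_1=2, Z_2=-10]  = -29; Z_5 = min(Z_4, Z_1) + 2  [with Z_4=-29, Z_1=2]  = -27; Z_6 = Z_5 - 2*Z_3 + Z_4  [with Z_5=-27, Z_3=12, Z_4=-29]  = -80.
Change = -68 − (-80) = 12.

12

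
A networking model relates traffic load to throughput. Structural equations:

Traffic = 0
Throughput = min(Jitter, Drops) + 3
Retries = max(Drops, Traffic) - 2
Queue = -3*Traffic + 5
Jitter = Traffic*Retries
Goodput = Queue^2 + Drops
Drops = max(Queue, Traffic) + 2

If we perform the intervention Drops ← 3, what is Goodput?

28

The intervention breaks the incoming arrows to Drops: Drops = max(Queue, Traffic) + 2 no longer applies, and Drops = 3.
Queue = -3*Traffic + 5  [with Traffic=0]  = 5
Goodput = Queue^2 + Drops  [with Queue=5, Drops=3]  = 28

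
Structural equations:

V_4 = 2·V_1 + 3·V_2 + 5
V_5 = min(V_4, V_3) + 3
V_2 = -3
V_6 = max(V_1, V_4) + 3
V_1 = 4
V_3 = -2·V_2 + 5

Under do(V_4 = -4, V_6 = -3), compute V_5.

-1

Setting V_4 = -4, V_6 = -3 by intervention discards those variables' equations.
V_3 = -2·V_2 + 5  [with V_2=-3]  = 11
V_5 = min(V_4, V_3) + 3  [with V_4=-4, V_3=11]  = -1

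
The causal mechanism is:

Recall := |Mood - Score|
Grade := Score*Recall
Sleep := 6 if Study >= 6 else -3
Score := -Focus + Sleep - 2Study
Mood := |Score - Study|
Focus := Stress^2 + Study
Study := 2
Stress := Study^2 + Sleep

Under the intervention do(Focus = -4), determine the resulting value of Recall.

The intervention breaks the incoming arrows to Focus: Focus := Stress^2 + Study no longer applies, and Focus = -4.
Sleep = 6 if Study >= 6 else -3  [with Study=2]  = -3
Score = -Focus + Sleep - 2Study  [with Focus=-4, Sleep=-3, Study=2]  = -3
Mood = |Score - Study|  [with Score=-3, Study=2]  = 5
Recall = |Mood - Score|  [with Mood=5, Score=-3]  = 8

8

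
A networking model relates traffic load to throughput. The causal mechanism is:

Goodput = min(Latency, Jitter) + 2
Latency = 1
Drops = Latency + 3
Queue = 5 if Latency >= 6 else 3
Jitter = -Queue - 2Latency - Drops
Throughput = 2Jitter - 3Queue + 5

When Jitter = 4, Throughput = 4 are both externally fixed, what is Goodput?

The joint intervention fixes Jitter = 4, Throughput = 4, removing each variable's own equation.
Goodput = min(Latency, Jitter) + 2  [with Latency=1, Jitter=4]  = 3

3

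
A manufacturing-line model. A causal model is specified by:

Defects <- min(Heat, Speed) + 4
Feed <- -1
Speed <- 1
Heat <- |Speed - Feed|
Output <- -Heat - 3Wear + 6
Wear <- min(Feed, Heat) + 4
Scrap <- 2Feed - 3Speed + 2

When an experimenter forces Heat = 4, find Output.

-7

The intervention breaks the incoming arrows to Heat: Heat <- |Speed - Feed| no longer applies, and Heat = 4.
Wear = min(Feed, Heat) + 4  [with Feed=-1, Heat=4]  = 3
Output = -Heat - 3Wear + 6  [with Heat=4, Wear=3]  = -7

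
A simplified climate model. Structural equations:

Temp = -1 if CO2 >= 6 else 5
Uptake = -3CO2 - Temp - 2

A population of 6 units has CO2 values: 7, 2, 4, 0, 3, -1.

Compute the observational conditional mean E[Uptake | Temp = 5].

Observing Temp=5 restricts to units where Temp's equation naturally yields 5: CO2 ∈ {2, 4, 0, 3, -1}. In that subpopulation Uptake = -13, -19, -7, -16, -4, mean -11.8.

-11.8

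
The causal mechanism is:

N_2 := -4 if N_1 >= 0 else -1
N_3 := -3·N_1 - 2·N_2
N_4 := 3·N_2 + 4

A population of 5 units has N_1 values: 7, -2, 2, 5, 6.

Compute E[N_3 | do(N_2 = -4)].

-2.8

do(N_2=-4) breaks N_2's dependence on N_1. With N_2=-4 fixed, N_3 across the units is -13, 14, 2, -7, -10, mean -2.8.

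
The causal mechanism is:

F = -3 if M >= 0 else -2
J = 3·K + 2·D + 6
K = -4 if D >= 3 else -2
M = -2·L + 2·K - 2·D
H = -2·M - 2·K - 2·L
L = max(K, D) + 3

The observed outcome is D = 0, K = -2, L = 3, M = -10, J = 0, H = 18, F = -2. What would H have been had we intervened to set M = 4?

-10

Under do(M=4), the mechanism M = -2·L + 2·K - 2·D is discarded; M is fixed at 4.
K = -4 if D >= 3 else -2  [with D=0]  = -2
L = max(K, D) + 3  [with K=-2, D=0]  = 3
H = -2·M - 2·K - 2·L  [with M=4, K=-2, L=3]  = -10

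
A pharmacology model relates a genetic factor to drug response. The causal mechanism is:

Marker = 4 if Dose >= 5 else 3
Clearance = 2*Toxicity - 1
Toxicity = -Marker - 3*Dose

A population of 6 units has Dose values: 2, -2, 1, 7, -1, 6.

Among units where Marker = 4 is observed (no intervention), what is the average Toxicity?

-23.5

Conditioning on Marker=4 selects the 2 unit(s) with Dose ∈ {7, 6}. Their Toxicity values: -25, -22. Mean = -23.5.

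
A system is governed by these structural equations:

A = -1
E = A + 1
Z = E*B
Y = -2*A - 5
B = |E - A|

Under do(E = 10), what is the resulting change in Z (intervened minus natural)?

110

do(E=10) replaces the equation E = A + 1 with the constant E = 10.
B = |E - A|  [with E=10, A=-1]  = 11
Z = E*B  [with E=10, B=11]  = 110
Without intervention: E = A + 1  [with A=-1]  = 0; B = |E - A|  [with E=0, A=-1]  = 1; Z = E*B  [with E=0, B=1]  = 0.
Change = 110 − 0 = 110.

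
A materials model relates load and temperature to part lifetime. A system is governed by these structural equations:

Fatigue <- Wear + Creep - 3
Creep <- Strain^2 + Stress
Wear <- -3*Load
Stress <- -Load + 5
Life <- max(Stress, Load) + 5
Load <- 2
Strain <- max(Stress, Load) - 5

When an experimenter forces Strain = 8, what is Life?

The intervention breaks the incoming arrows to Strain: Strain <- max(Stress, Load) - 5 no longer applies, and Strain = 8.
Life is not downstream of the intervention, so its value is determined by the original equations.
Stress = -Load + 5  [with Load=2]  = 3
Life = max(Stress, Load) + 5  [with Stress=3, Load=2]  = 8

8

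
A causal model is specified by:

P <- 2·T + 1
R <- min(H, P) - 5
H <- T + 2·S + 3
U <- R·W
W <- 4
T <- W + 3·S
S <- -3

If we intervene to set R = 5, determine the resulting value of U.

20

Intervening sets R = 5 and removes its equation (R <- min(H, P) - 5).
U = R·W  [with R=5, W=4]  = 20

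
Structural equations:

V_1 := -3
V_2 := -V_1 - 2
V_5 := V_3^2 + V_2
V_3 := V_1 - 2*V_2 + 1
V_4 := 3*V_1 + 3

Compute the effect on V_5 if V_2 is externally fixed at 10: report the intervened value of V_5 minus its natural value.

477

do(V_2=10) replaces the equation V_2 := -V_1 - 2 with the constant V_2 = 10.
V_3 = V_1 - 2*V_2 + 1  [with V_1=-3, V_2=10]  = -22
V_5 = V_3^2 + V_2  [with V_3=-22, V_2=10]  = 494
Without intervention: V_2 = -V_1 - 2  [with V_1=-3]  = 1; V_3 = V_1 - 2*V_2 + 1  [with V_1=-3, V_2=1]  = -4; V_5 = V_3^2 + V_2  [with V_3=-4, V_2=1]  = 17.
Change = 494 − 17 = 477.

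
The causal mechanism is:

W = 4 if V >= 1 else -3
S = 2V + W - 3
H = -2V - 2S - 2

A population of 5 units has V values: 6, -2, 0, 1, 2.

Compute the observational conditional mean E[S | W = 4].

Observing W=4 restricts to units where W's equation naturally yields 4: V ∈ {6, 1, 2}. In that subpopulation S = 13, 3, 5, mean 7.

7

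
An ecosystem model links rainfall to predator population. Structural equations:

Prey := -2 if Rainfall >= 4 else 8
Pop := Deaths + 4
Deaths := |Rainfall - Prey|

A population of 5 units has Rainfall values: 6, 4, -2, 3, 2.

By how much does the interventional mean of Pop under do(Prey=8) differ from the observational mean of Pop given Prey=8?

-1.6

do(Prey=8) breaks Prey's dependence on Rainfall. With Prey=8 fixed, Pop across the units is 6, 8, 14, 9, 10, mean 9.4.
Conditioning on Prey=8 selects the 3 unit(s) with Rainfall ∈ {-2, 3, 2}. Their Pop values: 14, 9, 10. Mean = 11.
Difference = 9.4 − 11 = -1.6.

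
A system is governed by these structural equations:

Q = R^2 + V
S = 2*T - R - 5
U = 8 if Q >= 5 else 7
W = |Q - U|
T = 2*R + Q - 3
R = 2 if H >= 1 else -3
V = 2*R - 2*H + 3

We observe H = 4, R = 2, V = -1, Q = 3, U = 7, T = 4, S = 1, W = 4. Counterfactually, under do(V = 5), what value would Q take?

9

The intervention breaks the incoming arrows to V: V = 2*R - 2*H + 3 no longer applies, and V = 5.
R = 2 if H >= 1 else -3  [with H=4]  = 2
Q = R^2 + V  [with R=2, V=5]  = 9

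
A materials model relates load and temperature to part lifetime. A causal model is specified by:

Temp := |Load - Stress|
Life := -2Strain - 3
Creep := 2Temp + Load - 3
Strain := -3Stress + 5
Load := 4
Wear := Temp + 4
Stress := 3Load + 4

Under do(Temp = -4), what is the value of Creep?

-7

Intervening sets Temp = -4 and removes its equation (Temp := |Load - Stress|).
Creep = 2Temp + Load - 3  [with Temp=-4, Load=4]  = -7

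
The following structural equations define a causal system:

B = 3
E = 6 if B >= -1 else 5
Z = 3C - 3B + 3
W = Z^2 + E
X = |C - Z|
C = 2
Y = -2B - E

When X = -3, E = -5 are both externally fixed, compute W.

Setting X = -3, E = -5 by intervention discards those variables' equations.
Z = 3C - 3B + 3  [with C=2, B=3]  = 0
W = Z^2 + E  [with Z=0, E=-5]  = -5

-5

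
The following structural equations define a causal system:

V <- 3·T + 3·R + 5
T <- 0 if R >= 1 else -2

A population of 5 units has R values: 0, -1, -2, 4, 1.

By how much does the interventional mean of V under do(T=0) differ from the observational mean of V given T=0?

-6.3

The intervention sets T=0 in all 5 units regardless of R. Recomputing V per unit gives 5, 2, -1, 17, 8; average 6.2.
Observing T=0 restricts to units where T's equation naturally yields 0: R ∈ {4, 1}. In that subpopulation V = 17, 8, mean 12.5.
Difference = 6.2 − 12.5 = -6.3.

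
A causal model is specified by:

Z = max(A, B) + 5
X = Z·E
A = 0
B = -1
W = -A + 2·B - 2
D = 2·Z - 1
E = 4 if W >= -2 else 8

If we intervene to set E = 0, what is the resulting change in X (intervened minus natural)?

-40

Intervening sets E = 0 and removes its equation (E = 4 if W >= -2 else 8).
Z = max(A, B) + 5  [with A=0, B=-1]  = 5
X = Z·E  [with Z=5, E=0]  = 0
Without intervention: Z = max(A, B) + 5  [with A=0, B=-1]  = 5; W = -A + 2·B - 2  [with A=0, B=-1]  = -4; E = 4 if W >= -2 else 8  [with W=-4]  = 8; X = Z·E  [with Z=5, E=8]  = 40.
Change = 0 − 40 = -40.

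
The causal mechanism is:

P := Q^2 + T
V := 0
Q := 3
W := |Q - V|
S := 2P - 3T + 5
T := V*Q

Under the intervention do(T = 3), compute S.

20

The intervention breaks the incoming arrows to T: T := V*Q no longer applies, and T = 3.
P = Q^2 + T  [with Q=3, T=3]  = 12
S = 2P - 3T + 5  [with P=12, T=3]  = 20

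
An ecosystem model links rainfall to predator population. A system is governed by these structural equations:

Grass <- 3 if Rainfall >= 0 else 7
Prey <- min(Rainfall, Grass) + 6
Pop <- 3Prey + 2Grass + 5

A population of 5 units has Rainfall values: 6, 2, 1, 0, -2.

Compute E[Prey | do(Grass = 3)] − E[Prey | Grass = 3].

-0.7

The intervention sets Grass=3 in all 5 units regardless of Rainfall. Recomputing Prey per unit gives 9, 8, 7, 6, 4; average 6.8.
Observing Grass=3 restricts to units where Grass's equation naturally yields 3: Rainfall ∈ {6, 2, 1, 0}. In that subpopulation Prey = 9, 8, 7, 6, mean 7.5.
Difference = 6.8 − 7.5 = -0.7.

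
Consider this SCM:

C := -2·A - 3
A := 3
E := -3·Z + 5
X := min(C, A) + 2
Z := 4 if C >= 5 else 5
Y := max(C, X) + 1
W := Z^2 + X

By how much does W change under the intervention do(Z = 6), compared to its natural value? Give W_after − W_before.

11

Under do(Z=6), the mechanism Z := 4 if C >= 5 else 5 is discarded; Z is fixed at 6.
C = -2·A - 3  [with A=3]  = -9
X = min(C, A) + 2  [with C=-9, A=3]  = -7
W = Z^2 + X  [with Z=6, X=-7]  = 29
Without intervention: C = -2·A - 3  [with A=3]  = -9; X = min(C, A) + 2  [with C=-9, A=3]  = -7; Z = 4 if C >= 5 else 5  [with C=-9]  = 5; W = Z^2 + X  [with Z=5, X=-7]  = 18.
Change = 29 − 18 = 11.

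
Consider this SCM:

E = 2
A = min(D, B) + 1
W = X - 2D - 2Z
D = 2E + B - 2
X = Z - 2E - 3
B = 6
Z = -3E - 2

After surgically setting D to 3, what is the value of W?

The intervention breaks the incoming arrows to D: D = 2E + B - 2 no longer applies, and D = 3.
Z = -3E - 2  [with E=2]  = -8
X = Z - 2E - 3  [with Z=-8, E=2]  = -15
W = X - 2D - 2Z  [with X=-15, D=3, Z=-8]  = -5

-5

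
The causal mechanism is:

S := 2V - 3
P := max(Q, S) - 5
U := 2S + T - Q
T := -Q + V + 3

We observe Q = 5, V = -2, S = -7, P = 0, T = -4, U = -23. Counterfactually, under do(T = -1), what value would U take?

-20

The intervention breaks the incoming arrows to T: T := -Q + V + 3 no longer applies, and T = -1.
S = 2V - 3  [with V=-2]  = -7
U = 2S + T - Q  [with S=-7, T=-1, Q=5]  = -20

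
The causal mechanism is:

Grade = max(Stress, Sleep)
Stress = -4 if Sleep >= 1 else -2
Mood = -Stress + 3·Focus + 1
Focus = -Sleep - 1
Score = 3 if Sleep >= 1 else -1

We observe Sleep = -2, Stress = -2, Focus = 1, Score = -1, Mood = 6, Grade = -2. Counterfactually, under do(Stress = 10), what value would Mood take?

-6

do(Stress=10) replaces the equation Stress = -4 if Sleep >= 1 else -2 with the constant Stress = 10.
Focus = -Sleep - 1  [with Sleep=-2]  = 1
Mood = -Stress + 3·Focus + 1  [with Stress=10, Focus=1]  = -6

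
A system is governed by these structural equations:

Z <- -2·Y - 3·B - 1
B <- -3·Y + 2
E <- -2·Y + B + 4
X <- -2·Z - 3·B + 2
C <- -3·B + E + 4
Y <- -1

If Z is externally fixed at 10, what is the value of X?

The intervention breaks the incoming arrows to Z: Z <- -2·Y - 3·B - 1 no longer applies, and Z = 10.
B = -3·Y + 2  [with Y=-1]  = 5
X = -2·Z - 3·B + 2  [with Z=10, B=5]  = -33

-33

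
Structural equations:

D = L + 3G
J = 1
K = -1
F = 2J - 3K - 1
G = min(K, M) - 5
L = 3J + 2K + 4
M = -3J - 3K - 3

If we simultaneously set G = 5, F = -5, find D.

Under do(G = 5, F = -5), each intervened variable's structural equation is replaced by its fixed value.
L = 3J + 2K + 4  [with J=1, K=-1]  = 5
D = L + 3G  [with L=5, G=5]  = 20

20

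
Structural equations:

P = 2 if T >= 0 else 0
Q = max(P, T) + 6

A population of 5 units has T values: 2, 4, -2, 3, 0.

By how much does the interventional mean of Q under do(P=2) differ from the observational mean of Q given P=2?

-0.15

Every unit gets P=2 under the intervention. Q values become 8, 10, 8, 9, 8; E[Q|do(P=2)] = 8.6.
Conditioning on P=2 selects the 4 unit(s) with T ∈ {2, 4, 3, 0}. Their Q values: 8, 10, 9, 8. Mean = 8.75.
Difference = 8.6 − 8.75 = -0.15.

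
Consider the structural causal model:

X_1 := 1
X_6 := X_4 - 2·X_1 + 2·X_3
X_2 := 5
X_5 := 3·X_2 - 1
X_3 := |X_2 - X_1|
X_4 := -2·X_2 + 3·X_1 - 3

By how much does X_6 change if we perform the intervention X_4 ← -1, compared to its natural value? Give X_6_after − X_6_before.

Under do(X_4=-1), the mechanism X_4 := -2·X_2 + 3·X_1 - 3 is discarded; X_4 is fixed at -1.
X_3 = |X_2 - X_1|  [with X_2=5, X_1=1]  = 4
X_6 = X_4 - 2·X_1 + 2·X_3  [with X_4=-1, X_1=1, X_3=4]  = 5
Without intervention: X_3 = |X_2 - X_1|  [with X_2=5, X_1=1]  = 4; X_4 = -2·X_2 + 3·X_1 - 3  [with X_2=5, X_1=1]  = -10; X_6 = X_4 - 2·X_1 + 2·X_3  [with X_4=-10, X_1=1, X_3=4]  = -4.
Change = 5 − (-4) = 9.

9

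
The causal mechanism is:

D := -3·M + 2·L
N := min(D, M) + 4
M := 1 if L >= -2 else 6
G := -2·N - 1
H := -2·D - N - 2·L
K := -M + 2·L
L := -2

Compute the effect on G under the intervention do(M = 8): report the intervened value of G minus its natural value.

Under do(M=8), the mechanism M := 1 if L >= -2 else 6 is discarded; M is fixed at 8.
D = -3·M + 2·L  [with M=8, L=-2]  = -28
N = min(D, M) + 4  [with D=-28, M=8]  = -24
G = -2·N - 1  [with N=-24]  = 47
Without intervention: M = 1 if L >= -2 else 6  [with L=-2]  = 1; D = -3·M + 2·L  [with M=1, L=-2]  = -7; N = min(D, M) + 4  [with D=-7, M=1]  = -3; G = -2·N - 1  [with N=-3]  = 5.
Change = 47 − 5 = 42.

42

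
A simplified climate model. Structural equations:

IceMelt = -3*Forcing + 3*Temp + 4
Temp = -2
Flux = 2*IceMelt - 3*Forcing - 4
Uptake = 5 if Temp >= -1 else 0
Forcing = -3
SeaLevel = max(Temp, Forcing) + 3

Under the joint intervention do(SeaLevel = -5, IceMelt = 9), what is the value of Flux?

23

The joint intervention fixes SeaLevel = -5, IceMelt = 9, removing each variable's own equation.
Flux = 2*IceMelt - 3*Forcing - 4  [with IceMelt=9, Forcing=-3]  = 23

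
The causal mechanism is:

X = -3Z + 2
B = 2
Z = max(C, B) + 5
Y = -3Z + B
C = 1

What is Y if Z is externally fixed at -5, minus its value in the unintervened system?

36

do(Z=-5) replaces the equation Z = max(C, B) + 5 with the constant Z = -5.
Y = -3Z + B  [with Z=-5, B=2]  = 17
Without intervention: Z = max(C, B) + 5  [with C=1, B=2]  = 7; Y = -3Z + B  [with Z=7, B=2]  = -19.
Change = 17 − (-19) = 36.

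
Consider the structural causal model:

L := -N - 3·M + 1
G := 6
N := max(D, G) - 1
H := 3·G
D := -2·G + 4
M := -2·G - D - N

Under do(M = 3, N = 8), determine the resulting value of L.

The joint intervention fixes M = 3, N = 8, removing each variable's own equation.
L = -N - 3·M + 1  [with N=8, M=3]  = -16

-16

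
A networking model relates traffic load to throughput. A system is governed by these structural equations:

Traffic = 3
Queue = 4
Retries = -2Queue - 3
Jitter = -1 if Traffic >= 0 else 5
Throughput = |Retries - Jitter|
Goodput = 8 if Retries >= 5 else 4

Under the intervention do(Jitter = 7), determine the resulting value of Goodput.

Under do(Jitter=7), the mechanism Jitter = -1 if Traffic >= 0 else 5 is discarded; Jitter is fixed at 7.
Since Goodput is not a descendant of the intervened variable, it is unaffected.
Retries = -2Queue - 3  [with Queue=4]  = -11
Goodput = 8 if Retries >= 5 else 4  [with Retries=-11]  = 4

4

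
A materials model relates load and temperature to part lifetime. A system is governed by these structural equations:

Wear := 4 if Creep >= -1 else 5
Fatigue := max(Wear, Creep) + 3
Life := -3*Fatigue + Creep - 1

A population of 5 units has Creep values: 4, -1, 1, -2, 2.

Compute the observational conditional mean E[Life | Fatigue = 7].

-20.5

Conditioning on Fatigue=7 selects the 4 unit(s) with Creep ∈ {4, -1, 1, 2}. Their Life values: -18, -23, -21, -20. Mean = -20.5.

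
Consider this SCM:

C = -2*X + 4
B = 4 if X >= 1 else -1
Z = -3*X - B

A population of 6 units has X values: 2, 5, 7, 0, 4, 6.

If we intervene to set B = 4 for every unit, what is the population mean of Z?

Every unit gets B=4 under the intervention. Z values become -10, -19, -25, -4, -16, -22; E[Z|do(B=4)] = -16.

-16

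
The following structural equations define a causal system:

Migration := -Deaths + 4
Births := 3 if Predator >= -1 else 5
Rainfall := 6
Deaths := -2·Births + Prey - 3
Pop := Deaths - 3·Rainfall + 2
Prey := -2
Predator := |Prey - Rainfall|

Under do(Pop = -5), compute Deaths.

-11

The intervention breaks the incoming arrows to Pop: Pop := Deaths - 3·Rainfall + 2 no longer applies, and Pop = -5.
Deaths is not downstream of the intervention, so its value is determined by the original equations.
Predator = |Prey - Rainfall|  [with Prey=-2, Rainfall=6]  = 8
Births = 3 if Predator >= -1 else 5  [with Predator=8]  = 3
Deaths = -2·Births + Prey - 3  [with Births=3, Prey=-2]  = -11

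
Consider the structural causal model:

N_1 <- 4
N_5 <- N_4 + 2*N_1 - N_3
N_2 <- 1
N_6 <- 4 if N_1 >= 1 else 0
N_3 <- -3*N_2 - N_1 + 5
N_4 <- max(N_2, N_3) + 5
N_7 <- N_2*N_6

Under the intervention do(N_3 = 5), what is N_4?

The intervention breaks the incoming arrows to N_3: N_3 <- -3*N_2 - N_1 + 5 no longer applies, and N_3 = 5.
N_4 = max(N_2, N_3) + 5  [with N_2=1, N_3=5]  = 10

10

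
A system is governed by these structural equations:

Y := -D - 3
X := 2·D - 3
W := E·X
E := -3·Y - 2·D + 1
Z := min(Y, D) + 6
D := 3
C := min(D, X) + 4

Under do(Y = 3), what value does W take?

Under do(Y=3), the mechanism Y := -D - 3 is discarded; Y is fixed at 3.
E = -3·Y - 2·D + 1  [with Y=3, D=3]  = -14
X = 2·D - 3  [with D=3]  = 3
W = E·X  [with E=-14, X=3]  = -42

-42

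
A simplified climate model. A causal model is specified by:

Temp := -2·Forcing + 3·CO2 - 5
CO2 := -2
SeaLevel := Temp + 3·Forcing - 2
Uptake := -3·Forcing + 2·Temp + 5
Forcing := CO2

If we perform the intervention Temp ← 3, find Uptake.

17

do(Temp=3) replaces the equation Temp := -2·Forcing + 3·CO2 - 5 with the constant Temp = 3.
Forcing = CO2  [with CO2=-2]  = -2
Uptake = -3·Forcing + 2·Temp + 5  [with Forcing=-2, Temp=3]  = 17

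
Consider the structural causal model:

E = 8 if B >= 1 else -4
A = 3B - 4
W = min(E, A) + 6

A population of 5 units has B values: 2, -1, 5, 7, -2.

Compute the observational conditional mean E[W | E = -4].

Conditioning on E=-4 selects the 2 unit(s) with B ∈ {-1, -2}. Their W values: -1, -4. Mean = -2.5.

-2.5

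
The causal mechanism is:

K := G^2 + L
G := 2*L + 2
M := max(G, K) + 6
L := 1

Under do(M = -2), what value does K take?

Under do(M=-2), the mechanism M := max(G, K) + 6 is discarded; M is fixed at -2.
Since K is not a descendant of the intervened variable, it is unaffected.
G = 2*L + 2  [with L=1]  = 4
K = G^2 + L  [with G=4, L=1]  = 17

17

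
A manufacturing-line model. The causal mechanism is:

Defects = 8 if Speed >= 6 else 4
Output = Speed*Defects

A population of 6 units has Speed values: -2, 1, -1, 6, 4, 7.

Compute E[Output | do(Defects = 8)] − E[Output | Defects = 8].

The intervention sets Defects=8 in all 6 units regardless of Speed. Recomputing Output per unit gives -16, 8, -8, 48, 32, 56; average 20.
Observing Defects=8 restricts to units where Defects's equation naturally yields 8: Speed ∈ {6, 7}. In that subpopulation Output = 48, 56, mean 52.
Difference = 20 − 52 = -32.

-32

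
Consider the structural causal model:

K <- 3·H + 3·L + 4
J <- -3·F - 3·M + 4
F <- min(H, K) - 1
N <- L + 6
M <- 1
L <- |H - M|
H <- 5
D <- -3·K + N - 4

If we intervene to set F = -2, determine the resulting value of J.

do(F=-2) replaces the equation F <- min(H, K) - 1 with the constant F = -2.
J = -3·F - 3·M + 4  [with F=-2, M=1]  = 7

7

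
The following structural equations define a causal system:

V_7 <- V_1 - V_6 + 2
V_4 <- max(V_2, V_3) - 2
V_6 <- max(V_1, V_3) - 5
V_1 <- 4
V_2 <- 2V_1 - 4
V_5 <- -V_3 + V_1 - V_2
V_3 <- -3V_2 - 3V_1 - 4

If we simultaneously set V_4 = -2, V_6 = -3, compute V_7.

Setting V_4 = -2, V_6 = -3 by intervention discards those variables' equations.
V_7 = V_1 - V_6 + 2  [with V_1=4, V_6=-3]  = 9

9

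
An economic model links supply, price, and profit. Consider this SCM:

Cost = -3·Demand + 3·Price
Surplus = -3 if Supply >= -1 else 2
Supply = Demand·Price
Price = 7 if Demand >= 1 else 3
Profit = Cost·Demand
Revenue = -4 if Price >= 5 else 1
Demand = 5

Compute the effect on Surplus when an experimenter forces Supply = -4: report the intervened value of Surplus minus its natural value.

5

The intervention breaks the incoming arrows to Supply: Supply = Demand·Price no longer applies, and Supply = -4.
Surplus = -3 if Supply >= -1 else 2  [with Supply=-4]  = 2
Without intervention: Price = 7 if Demand >= 1 else 3  [with Demand=5]  = 7; Supply = Demand·Price  [with Demand=5, Price=7]  = 35; Surplus = -3 if Supply >= -1 else 2  [with Supply=35]  = -3.
Change = 2 − (-3) = 5.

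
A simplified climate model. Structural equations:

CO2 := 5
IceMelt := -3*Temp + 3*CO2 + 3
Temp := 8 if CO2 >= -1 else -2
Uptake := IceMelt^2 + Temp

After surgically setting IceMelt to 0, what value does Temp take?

Under do(IceMelt=0), the mechanism IceMelt := -3*Temp + 3*CO2 + 3 is discarded; IceMelt is fixed at 0.
Since Temp is not a descendant of the intervened variable, it is unaffected.
Temp = 8 if CO2 >= -1 else -2  [with CO2=5]  = 8

8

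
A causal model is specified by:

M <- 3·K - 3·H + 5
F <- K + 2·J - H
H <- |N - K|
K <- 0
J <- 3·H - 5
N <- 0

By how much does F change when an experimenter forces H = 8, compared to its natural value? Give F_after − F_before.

do(H=8) replaces the equation H <- |N - K| with the constant H = 8.
J = 3·H - 5  [with H=8]  = 19
F = K + 2·J - H  [with K=0, J=19, H=8]  = 30
Without intervention: H = |N - K|  [with N=0, K=0]  = 0; J = 3·H - 5  [with H=0]  = -5; F = K + 2·J - H  [with K=0, J=-5, H=0]  = -10.
Change = 30 − (-10) = 40.

40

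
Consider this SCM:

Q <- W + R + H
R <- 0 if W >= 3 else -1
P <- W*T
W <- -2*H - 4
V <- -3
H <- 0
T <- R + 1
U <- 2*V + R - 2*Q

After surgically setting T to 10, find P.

-40

Intervening sets T = 10 and removes its equation (T <- R + 1).
W = -2*H - 4  [with H=0]  = -4
P = W*T  [with W=-4, T=10]  = -40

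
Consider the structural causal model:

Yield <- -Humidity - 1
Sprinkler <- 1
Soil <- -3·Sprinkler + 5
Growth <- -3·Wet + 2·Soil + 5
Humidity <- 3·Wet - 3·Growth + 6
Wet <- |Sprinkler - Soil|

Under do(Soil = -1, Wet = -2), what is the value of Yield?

26

Under do(Soil = -1, Wet = -2), each intervened variable's structural equation is replaced by its fixed value.
Growth = -3·Wet + 2·Soil + 5  [with Wet=-2, Soil=-1]  = 9
Humidity = 3·Wet - 3·Growth + 6  [with Wet=-2, Growth=9]  = -27
Yield = -Humidity - 1  [with Humidity=-27]  = 26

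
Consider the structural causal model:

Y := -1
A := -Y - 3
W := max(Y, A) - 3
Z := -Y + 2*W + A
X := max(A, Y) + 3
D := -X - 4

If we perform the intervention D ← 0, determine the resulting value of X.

do(D=0) replaces the equation D := -X - 4 with the constant D = 0.
Since X is not a descendant of the intervened variable, it is unaffected.
A = -Y - 3  [with Y=-1]  = -2
X = max(A, Y) + 3  [with A=-2, Y=-1]  = 2

2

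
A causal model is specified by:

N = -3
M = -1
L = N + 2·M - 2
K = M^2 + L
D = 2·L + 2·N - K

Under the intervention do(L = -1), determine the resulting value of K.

The intervention breaks the incoming arrows to L: L = N + 2·M - 2 no longer applies, and L = -1.
K = M^2 + L  [with M=-1, L=-1]  = 0

0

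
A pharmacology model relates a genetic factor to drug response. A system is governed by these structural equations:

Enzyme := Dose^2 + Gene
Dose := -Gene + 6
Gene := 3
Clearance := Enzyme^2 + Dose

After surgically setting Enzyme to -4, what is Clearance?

19

The intervention breaks the incoming arrows to Enzyme: Enzyme := Dose^2 + Gene no longer applies, and Enzyme = -4.
Dose = -Gene + 6  [with Gene=3]  = 3
Clearance = Enzyme^2 + Dose  [with Enzyme=-4, Dose=3]  = 19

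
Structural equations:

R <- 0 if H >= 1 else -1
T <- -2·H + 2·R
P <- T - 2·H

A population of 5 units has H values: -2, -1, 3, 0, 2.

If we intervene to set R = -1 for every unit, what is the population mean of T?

Under do(R=-1), R's equation is replaced by R=-1 for every unit. Per-unit T: 2, 0, -8, -2, -6. Mean = -2.8.

-2.8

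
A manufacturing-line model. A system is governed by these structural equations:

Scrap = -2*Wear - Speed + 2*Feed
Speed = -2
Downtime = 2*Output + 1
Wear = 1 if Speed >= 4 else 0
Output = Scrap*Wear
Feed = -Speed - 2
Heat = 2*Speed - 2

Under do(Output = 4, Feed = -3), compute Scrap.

-4

The joint intervention fixes Output = 4, Feed = -3, removing each variable's own equation.
Wear = 1 if Speed >= 4 else 0  [with Speed=-2]  = 0
Scrap = -2*Wear - Speed + 2*Feed  [with Wear=0, Speed=-2, Feed=-3]  = -4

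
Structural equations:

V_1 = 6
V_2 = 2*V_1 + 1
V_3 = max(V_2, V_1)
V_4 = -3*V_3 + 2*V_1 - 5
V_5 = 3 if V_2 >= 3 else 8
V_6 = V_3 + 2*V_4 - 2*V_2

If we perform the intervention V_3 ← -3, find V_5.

do(V_3=-3) replaces the equation V_3 = max(V_2, V_1) with the constant V_3 = -3.
V_5 is not downstream of the intervention, so its value is determined by the original equations.
V_2 = 2*V_1 + 1  [with V_1=6]  = 13
V_5 = 3 if V_2 >= 3 else 8  [with V_2=13]  = 3

3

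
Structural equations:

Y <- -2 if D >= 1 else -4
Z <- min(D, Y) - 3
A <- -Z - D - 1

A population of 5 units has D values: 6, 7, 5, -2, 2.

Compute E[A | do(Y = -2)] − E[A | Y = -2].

1.4

Every unit gets Y=-2 under the intervention. A values become -2, -3, -1, 6, 2; E[A|do(Y=-2)] = 0.4.
Observing Y=-2 restricts to units where Y's equation naturally yields -2: D ∈ {6, 7, 5, 2}. In that subpopulation A = -2, -3, -1, 2, mean -1.
Difference = 0.4 − (-1) = 1.4.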